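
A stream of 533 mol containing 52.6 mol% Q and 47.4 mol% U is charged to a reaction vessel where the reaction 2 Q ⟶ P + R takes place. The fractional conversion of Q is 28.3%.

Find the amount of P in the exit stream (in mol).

39.7 mol

Q reacted = 0.283 × 280.4 = 79.34 mol; ν_Q = −2, so ξ = 79.34/2 = 39.67 mol.
Outlet amounts (n = n₀ + ν ξ):
  Q: 280.4 − 2(39.67) = 201
  P: 0 + 1(39.67) = 39.67
  R: 0 + 1(39.67) = 39.67
  U: 252.6 (inert)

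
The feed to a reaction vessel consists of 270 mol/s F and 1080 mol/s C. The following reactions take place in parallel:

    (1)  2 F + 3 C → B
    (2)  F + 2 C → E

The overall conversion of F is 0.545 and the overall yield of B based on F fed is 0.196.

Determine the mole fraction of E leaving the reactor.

Yield of B: 1ξ₁ / 270 = 0.196 → ξ₁ = 52.92 mol/s.
Conversion of F: 2ξ₁ + 1ξ₂ = 0.545 × 270 = 147.2 → ξ₂ = 41.31 mol/s.
Outlet amounts (n = n₀ + Σ ν·ξ):
  F: 270 − 2(52.92) − 1(41.31) = 122.8
  C: 1080 − 3(52.92) − 2(41.31) = 838.6
  B: 0 + 1(52.92) = 52.92
  E: 0 + 1(41.31) = 41.31
Total out = 1056 mol/s; y_E = 41.31 / 1056 = 0.03913.

0.0391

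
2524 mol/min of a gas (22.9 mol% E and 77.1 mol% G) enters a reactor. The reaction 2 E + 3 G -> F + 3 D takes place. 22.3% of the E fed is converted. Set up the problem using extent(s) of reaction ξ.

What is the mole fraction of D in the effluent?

0.0786

E reacted = 0.223 × 578 = 128.9 mol/min; ν_E = −2, so ξ = 128.9/2 = 64.45 mol/min.
Outlet amounts (n = n₀ + ν ξ):
  E: 578 − 2(64.45) = 449.1
  G: 1946 − 3(64.45) = 1753
  F: 0 + 1(64.45) = 64.45
  D: 0 + 3(64.45) = 193.3
Total out = 2460 mol/min; y_D = 193.3 / 2460 = 0.07861.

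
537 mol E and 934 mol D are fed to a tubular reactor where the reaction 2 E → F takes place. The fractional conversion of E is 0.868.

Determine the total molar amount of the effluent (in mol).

E reacted = 0.868 × 537 = 466.1 mol; ν_E = −2, so ξ = 466.1/2 = 233.1 mol.
Outlet amounts (n = n₀ + ν ξ):
  E: 537 − 2(233.1) = 70.88
  F: 0 + 1(233.1) = 233.1
  D: 934 (inert)
Total out = 70.88 + 233.1 + 934 = 1238 mol.

1240 mol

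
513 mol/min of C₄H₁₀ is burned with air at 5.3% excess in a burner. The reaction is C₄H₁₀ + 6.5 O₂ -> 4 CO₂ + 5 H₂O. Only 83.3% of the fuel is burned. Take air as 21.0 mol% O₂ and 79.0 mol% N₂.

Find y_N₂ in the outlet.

0.739

Stoichiometric O₂ = 6.5 × 513 = 3334 mol/min; O₂ fed = 3334 × 1.053 = 3511 mol/min.
N₂ fed = 3511 × 79/21 = 13210 mol/min.
Fuel reacted = 0.833 × 513 → ξ = 427.3 mol/min.
Outlet (n = n₀ + ν ξ):
  C₄H₁₀: 513 − 1(427.3) = 85.67
  O₂: 3511 − 6.5(427.3) = 733.6
  N₂: 13210 (inert)
  CO₂: 0 + 4(427.3) = 1709
  H₂O: 0 + 5(427.3) = 2137
Total out = 17870 mol/min; y_N₂ = 13210 / 17870 = 0.739.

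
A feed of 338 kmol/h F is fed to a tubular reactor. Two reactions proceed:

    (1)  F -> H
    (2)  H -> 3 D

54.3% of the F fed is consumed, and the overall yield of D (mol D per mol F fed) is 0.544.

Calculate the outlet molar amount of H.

Conversion of F: F consumed = 1ξ₁ = 0.543 × 338 → ξ₁ = 183.5 kmol/h.
Yield of D: 3ξ₂ / 338 = 0.544 → ξ₂ = 61.29 kmol/h.
Outlet amounts (n = n₀ + Σ ν·ξ):
  F: 338 − 1(183.5) = 154.5
  H: 0 + 1(183.5) − 1(61.29) = 122.2
  D: 0 + 3(61.29) = 183.9

122 kmol/h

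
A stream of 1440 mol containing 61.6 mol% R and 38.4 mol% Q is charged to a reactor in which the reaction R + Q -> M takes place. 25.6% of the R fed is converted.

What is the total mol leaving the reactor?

R reacted = 0.256 × 887 = 227.1 mol; ν_R = −1, so ξ = 227.1/1 = 227.1 mol.
Outlet amounts (n = n₀ + ν ξ):
  R: 887 − 1(227.1) = 660
  Q: 553 − 1(227.1) = 325.9
  M: 0 + 1(227.1) = 227.1
Total out = 660 + 325.9 + 227.1 = 1213 mol.

1210 mol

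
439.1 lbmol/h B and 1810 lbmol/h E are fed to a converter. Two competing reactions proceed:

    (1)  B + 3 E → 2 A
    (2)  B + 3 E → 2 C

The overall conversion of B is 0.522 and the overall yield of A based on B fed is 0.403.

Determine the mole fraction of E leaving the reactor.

Yield of A: 2ξ₁ / 439.1 = 0.403 → ξ₁ = 88.48 lbmol/h.
Conversion of B: 1ξ₁ + 1ξ₂ = 0.522 × 439.1 = 229.2 → ξ₂ = 140.7 lbmol/h.
Outlet amounts (n = n₀ + Σ ν·ξ):
  B: 439.1 − 1(88.48) − 1(140.7) = 209.9
  E: 1810 − 3(88.48) − 3(140.7) = 1122
  A: 0 + 2(88.48) = 177
  C: 0 + 2(140.7) = 281.5
Total out = 1791 lbmol/h; y_E = 1122 / 1791 = 0.6268.

0.627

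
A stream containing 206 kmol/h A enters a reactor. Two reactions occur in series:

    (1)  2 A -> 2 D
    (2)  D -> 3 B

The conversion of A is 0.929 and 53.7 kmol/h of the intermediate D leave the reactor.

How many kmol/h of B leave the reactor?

Conversion of A: A consumed = 2ξ₁ = 0.929 × 206 → ξ₁ = 95.69 kmol/h.
D balance: n_D = 0 + 2ξ₁ − 1ξ₂ = 53.7 → ξ₂ = (2·95.69 − 53.7)/1 = 137.7 kmol/h.
Outlet amounts (n = n₀ + Σ ν·ξ):
  A: 206 − 2(95.69) = 14.63
  D: 0 + 2(95.69) − 1(137.7) = 53.7
  B: 0 + 3(137.7) = 413

413 kmol/h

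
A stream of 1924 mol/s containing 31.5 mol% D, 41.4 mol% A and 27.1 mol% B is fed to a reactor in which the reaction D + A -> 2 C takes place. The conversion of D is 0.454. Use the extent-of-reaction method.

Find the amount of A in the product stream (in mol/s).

521 mol/s

D reacted = 0.454 × 606.1 = 275.2 mol/s; ν_D = −1, so ξ = 275.2/1 = 275.2 mol/s.
Outlet amounts (n = n₀ + ν ξ):
  D: 606.1 − 1(275.2) = 330.9
  A: 796.5 − 1(275.2) = 521.4
  C: 0 + 2(275.2) = 550.3
  B: 521.4 (inert)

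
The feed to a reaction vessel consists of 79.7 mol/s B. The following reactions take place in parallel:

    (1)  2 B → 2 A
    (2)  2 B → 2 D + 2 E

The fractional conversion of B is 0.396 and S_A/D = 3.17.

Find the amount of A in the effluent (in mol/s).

24 mol/s

Conversion of B: B consumed = 0.396 × 79.7 = 31.56 mol/s = 2ξ₁ + 2ξ₂.
Selectivity: 2ξ₁ / (2ξ₂) = 3.17 → ξ₁ = 3.17 ξ₂.
Substitute: (2·3.17 + 2) ξ₂ = 31.56 → ξ₂ = 3.784 mol/s, ξ₁ = 12 mol/s.
Outlet amounts (n = n₀ + Σ ν·ξ):
  B: 79.7 − 2(12) − 2(3.784) = 48.14
  A: 0 + 2(12) = 23.99
  D: 0 + 2(3.784) = 7.569
  E: 0 + 2(3.784) = 7.569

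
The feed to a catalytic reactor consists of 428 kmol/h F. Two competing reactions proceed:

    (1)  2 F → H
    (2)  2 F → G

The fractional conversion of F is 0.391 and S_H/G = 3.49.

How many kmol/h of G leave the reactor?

Conversion of F: F consumed = 0.391 × 428 = 167.3 kmol/h = 2ξ₁ + 2ξ₂.
Selectivity: 1ξ₁ / (1ξ₂) = 3.49 → ξ₁ = 3.49 ξ₂.
Substitute: (2·3.49 + 2) ξ₂ = 167.3 → ξ₂ = 18.64 kmol/h, ξ₁ = 65.04 kmol/h.
Outlet amounts (n = n₀ + Σ ν·ξ):
  F: 428 − 2(65.04) − 2(18.64) = 260.7
  H: 0 + 1(65.04) = 65.04
  G: 0 + 1(18.64) = 18.64

18.6 kmol/h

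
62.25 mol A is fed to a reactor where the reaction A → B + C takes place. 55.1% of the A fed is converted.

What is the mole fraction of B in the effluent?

0.355

A reacted = 0.551 × 62.25 = 34.3 mol; ν_A = −1, so ξ = 34.3/1 = 34.3 mol.
Outlet amounts (n = n₀ + ν ξ):
  A: 62.25 − 1(34.3) = 27.95
  B: 0 + 1(34.3) = 34.3
  C: 0 + 1(34.3) = 34.3
Total out = 96.55 mol; y_B = 34.3 / 96.55 = 0.3553.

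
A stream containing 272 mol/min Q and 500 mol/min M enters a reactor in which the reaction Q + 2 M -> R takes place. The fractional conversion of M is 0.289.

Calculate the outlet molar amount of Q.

200 mol/min

M reacted = 0.289 × 500 = 144.5 mol/min; ν_M = −2, so ξ = 144.5/2 = 72.25 mol/min.
Outlet amounts (n = n₀ + ν ξ):
  Q: 272 − 1(72.25) = 199.8
  M: 500 − 2(72.25) = 355.5
  R: 0 + 1(72.25) = 72.25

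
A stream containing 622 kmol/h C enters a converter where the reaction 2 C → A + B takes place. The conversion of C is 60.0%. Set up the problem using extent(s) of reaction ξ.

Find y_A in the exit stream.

0.3

C reacted = 0.6 × 622 = 373.2 kmol/h; ν_C = −2, so ξ = 373.2/2 = 186.6 kmol/h.
Outlet amounts (n = n₀ + ν ξ):
  C: 622 − 2(186.6) = 248.8
  A: 0 + 1(186.6) = 186.6
  B: 0 + 1(186.6) = 186.6
Total out = 622 kmol/h; y_A = 186.6 / 622 = 0.3.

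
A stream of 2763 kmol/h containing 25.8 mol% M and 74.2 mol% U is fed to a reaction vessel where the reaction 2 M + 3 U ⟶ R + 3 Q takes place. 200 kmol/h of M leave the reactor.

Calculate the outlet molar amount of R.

256 kmol/h

For M: n = n₀ − 2ξ → 200 = 712.9 − 2ξ, giving ξ = 256.4 kmol/h.
Outlet amounts (n = n₀ + ν ξ):
  M: 712.9 − 2(256.4) = 200
  U: 2050 − 3(256.4) = 1281
  R: 0 + 1(256.4) = 256.4
  Q: 0 + 3(256.4) = 769.3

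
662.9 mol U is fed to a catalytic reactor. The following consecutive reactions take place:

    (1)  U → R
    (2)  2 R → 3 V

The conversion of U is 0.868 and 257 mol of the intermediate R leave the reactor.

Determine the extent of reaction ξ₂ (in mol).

Conversion of U: U consumed = 1ξ₁ = 0.868 × 662.9 → ξ₁ = 575.4 mol.
R balance: n_R = 0 + 1ξ₁ − 2ξ₂ = 257 → ξ₂ = (1·575.4 − 257)/2 = 159.2 mol.
Outlet amounts (n = n₀ + Σ ν·ξ):
  U: 662.9 − 1(575.4) = 87.5
  R: 0 + 1(575.4) − 2(159.2) = 257
  V: 0 + 3(159.2) = 477.6

ξ₂ = 159 mol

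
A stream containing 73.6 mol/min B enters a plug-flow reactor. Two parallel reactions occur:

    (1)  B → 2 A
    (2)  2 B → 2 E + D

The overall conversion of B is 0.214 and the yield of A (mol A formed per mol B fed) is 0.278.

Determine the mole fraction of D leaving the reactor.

Yield of A: 2ξ₁ / 73.6 = 0.278 → ξ₁ = 10.23 mol/min.
Conversion of B: 1ξ₁ + 2ξ₂ = 0.214 × 73.6 = 15.75 → ξ₂ = 2.76 mol/min.
Outlet amounts (n = n₀ + Σ ν·ξ):
  B: 73.6 − 1(10.23) − 2(2.76) = 57.85
  A: 0 + 2(10.23) = 20.46
  E: 0 + 2(2.76) = 5.52
  D: 0 + 1(2.76) = 2.76
Total out = 86.59 mol/min; y_D = 2.76 / 86.59 = 0.03187.

0.0319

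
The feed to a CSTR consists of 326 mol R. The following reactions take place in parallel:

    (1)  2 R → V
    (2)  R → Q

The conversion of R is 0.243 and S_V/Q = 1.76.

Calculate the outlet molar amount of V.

30.8 mol

Conversion of R: R consumed = 0.243 × 326 = 79.22 mol = 2ξ₁ + 1ξ₂.
Selectivity: 1ξ₁ / (1ξ₂) = 1.76 → ξ₁ = 1.76 ξ₂.
Substitute: (2·1.76 + 1) ξ₂ = 79.22 → ξ₂ = 17.53 mol, ξ₁ = 30.85 mol.
Outlet amounts (n = n₀ + Σ ν·ξ):
  R: 326 − 2(30.85) − 1(17.53) = 246.8
  V: 0 + 1(30.85) = 30.85
  Q: 0 + 1(17.53) = 17.53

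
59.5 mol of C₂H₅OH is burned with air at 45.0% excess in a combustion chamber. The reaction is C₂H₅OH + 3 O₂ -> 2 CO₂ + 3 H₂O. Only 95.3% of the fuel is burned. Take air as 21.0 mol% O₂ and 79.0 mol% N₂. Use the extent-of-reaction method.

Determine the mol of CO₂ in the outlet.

113 mol

Stoichiometric O₂ = 3 × 59.5 = 178.5 mol; O₂ fed = 178.5 × 1.450 = 258.8 mol.
N₂ fed = 258.8 × 79/21 = 973.7 mol.
Fuel reacted = 0.953 × 59.5 → ξ = 56.7 mol.
Outlet (n = n₀ + ν ξ):
  C₂H₅OH: 59.5 − 1(56.7) = 2.797
  O₂: 258.8 − 3(56.7) = 88.71
  N₂: 973.7 (inert)
  CO₂: 0 + 2(56.7) = 113.4
  H₂O: 0 + 3(56.7) = 170.1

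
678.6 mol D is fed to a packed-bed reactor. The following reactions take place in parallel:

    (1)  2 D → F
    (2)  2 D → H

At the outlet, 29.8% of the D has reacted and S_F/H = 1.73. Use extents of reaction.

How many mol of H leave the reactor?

37 mol

Conversion of D: D consumed = 0.298 × 678.6 = 202.2 mol = 2ξ₁ + 2ξ₂.
Selectivity: 1ξ₁ / (1ξ₂) = 1.73 → ξ₁ = 1.73 ξ₂.
Substitute: (2·1.73 + 2) ξ₂ = 202.2 → ξ₂ = 37.04 mol, ξ₁ = 64.07 mol.
Outlet amounts (n = n₀ + Σ ν·ξ):
  D: 678.6 − 2(64.07) − 2(37.04) = 476.4
  F: 0 + 1(64.07) = 64.07
  H: 0 + 1(37.04) = 37.04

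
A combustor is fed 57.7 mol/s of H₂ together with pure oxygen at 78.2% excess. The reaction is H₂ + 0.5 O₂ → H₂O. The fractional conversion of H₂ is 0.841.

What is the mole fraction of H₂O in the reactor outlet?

0.572

Stoichiometric O₂ = 0.5 × 57.7 = 28.85 mol/s; O₂ fed = 28.85 × 1.782 = 51.41 mol/s.
Fuel reacted = 0.841 × 57.7 → ξ = 48.53 mol/s.
Outlet (n = n₀ + ν ξ):
  H₂: 57.7 − 1(48.53) = 9.174
  O₂: 51.41 − 0.5(48.53) = 27.15
  H₂O: 0 + 1(48.53) = 48.53
Total out = 84.85 mol/s; y_H₂O = 48.53 / 84.85 = 0.5719.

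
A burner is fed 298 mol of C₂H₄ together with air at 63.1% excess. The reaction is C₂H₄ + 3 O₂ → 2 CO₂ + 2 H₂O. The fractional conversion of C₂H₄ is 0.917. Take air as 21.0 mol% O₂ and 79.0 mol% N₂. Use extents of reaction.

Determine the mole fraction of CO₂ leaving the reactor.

Stoichiometric O₂ = 3 × 298 = 894 mol; O₂ fed = 894 × 1.631 = 1458 mol.
N₂ fed = 1458 × 79/21 = 5485 mol.
Fuel reacted = 0.917 × 298 → ξ = 273.3 mol.
Outlet (n = n₀ + ν ξ):
  C₂H₄: 298 − 1(273.3) = 24.73
  O₂: 1458 − 3(273.3) = 638.3
  N₂: 5485 (inert)
  CO₂: 0 + 2(273.3) = 546.5
  H₂O: 0 + 2(273.3) = 546.5
Total out = 7241 mol; y_CO₂ = 546.5 / 7241 = 0.07547.

0.0755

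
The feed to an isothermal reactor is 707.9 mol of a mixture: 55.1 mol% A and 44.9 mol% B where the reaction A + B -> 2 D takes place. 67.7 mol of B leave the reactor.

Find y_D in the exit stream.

For B: n = n₀ − 1ξ → 67.7 = 317.8 − 1ξ, giving ξ = 250.1 mol.
Outlet amounts (n = n₀ + ν ξ):
  A: 390.1 − 1(250.1) = 139.9
  B: 317.8 − 1(250.1) = 67.7
  D: 0 + 2(250.1) = 500.3
Total out = 707.9 mol; y_D = 500.3 / 707.9 = 0.7067.

0.707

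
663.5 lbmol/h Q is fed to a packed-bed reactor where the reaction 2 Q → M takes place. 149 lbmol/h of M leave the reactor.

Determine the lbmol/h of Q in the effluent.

366 lbmol/h

For M: n = n₀ + 1ξ → 149 = 0 + 1ξ, giving ξ = 149 lbmol/h.
Outlet amounts (n = n₀ + ν ξ):
  Q: 663.5 − 2(149) = 365.5
  M: 0 + 1(149) = 149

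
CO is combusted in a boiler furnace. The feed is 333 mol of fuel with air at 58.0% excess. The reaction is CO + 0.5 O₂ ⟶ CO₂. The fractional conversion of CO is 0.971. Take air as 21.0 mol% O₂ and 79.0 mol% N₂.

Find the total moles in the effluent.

Stoichiometric O₂ = 0.5 × 333 = 166.5 mol; O₂ fed = 166.5 × 1.580 = 263.1 mol.
N₂ fed = 263.1 × 79/21 = 989.6 mol.
Fuel reacted = 0.971 × 333 → ξ = 323.3 mol.
Outlet (n = n₀ + ν ξ):
  CO: 333 − 1(323.3) = 9.657
  O₂: 263.1 − 0.5(323.3) = 101.4
  N₂: 989.6 (inert)
  CO₂: 0 + 1(323.3) = 323.3
Total out = 9.657 + 101.4 + 989.6 + 323.3 = 1424 mol.

1420 mol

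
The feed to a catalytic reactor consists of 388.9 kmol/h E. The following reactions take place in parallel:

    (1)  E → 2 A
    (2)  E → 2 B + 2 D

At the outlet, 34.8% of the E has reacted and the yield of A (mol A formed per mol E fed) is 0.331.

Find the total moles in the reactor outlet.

Yield of A: 2ξ₁ / 388.9 = 0.331 → ξ₁ = 64.36 kmol/h.
Conversion of E: 1ξ₁ + 1ξ₂ = 0.348 × 388.9 = 135.3 → ξ₂ = 70.97 kmol/h.
Outlet amounts (n = n₀ + Σ ν·ξ):
  E: 388.9 − 1(64.36) − 1(70.97) = 253.6
  A: 0 + 2(64.36) = 128.7
  B: 0 + 2(70.97) = 141.9
  D: 0 + 2(70.97) = 141.9
Total out = 253.6 + 128.7 + 141.9 + 141.9 = 666.2 kmol/h.

666 kmol/h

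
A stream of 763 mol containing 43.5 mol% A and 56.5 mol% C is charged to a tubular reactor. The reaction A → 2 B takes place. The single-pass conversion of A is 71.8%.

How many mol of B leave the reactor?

A reacted = 0.718 × 331.9 = 238.3 mol; ν_A = −1, so ξ = 238.3/1 = 238.3 mol.
Outlet amounts (n = n₀ + ν ξ):
  A: 331.9 − 1(238.3) = 93.6
  B: 0 + 2(238.3) = 476.6
  C: 431.1 (inert)

477 mol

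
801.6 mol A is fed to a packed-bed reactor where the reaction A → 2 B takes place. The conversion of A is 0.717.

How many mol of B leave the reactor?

A reacted = 0.717 × 801.6 = 574.7 mol; ν_A = −1, so ξ = 574.7/1 = 574.7 mol.
Outlet amounts (n = n₀ + ν ξ):
  A: 801.6 − 1(574.7) = 226.9
  B: 0 + 2(574.7) = 1149

1150 mol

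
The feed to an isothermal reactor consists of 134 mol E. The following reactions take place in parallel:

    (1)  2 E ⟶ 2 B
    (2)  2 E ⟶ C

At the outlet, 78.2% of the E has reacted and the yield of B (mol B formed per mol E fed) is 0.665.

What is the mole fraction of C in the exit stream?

0.0621

Yield of B: 2ξ₁ / 134 = 0.665 → ξ₁ = 44.55 mol.
Conversion of E: 2ξ₁ + 2ξ₂ = 0.782 × 134 = 104.8 → ξ₂ = 7.839 mol.
Outlet amounts (n = n₀ + Σ ν·ξ):
  E: 134 − 2(44.55) − 2(7.839) = 29.21
  B: 0 + 2(44.55) = 89.11
  C: 0 + 1(7.839) = 7.839
Total out = 126.2 mol; y_C = 7.839 / 126.2 = 0.06213.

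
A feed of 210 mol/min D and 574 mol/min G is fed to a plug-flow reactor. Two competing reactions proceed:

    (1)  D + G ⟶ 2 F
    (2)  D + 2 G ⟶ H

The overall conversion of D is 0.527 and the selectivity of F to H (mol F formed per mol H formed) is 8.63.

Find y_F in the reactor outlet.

Conversion of D: D consumed = 0.527 × 210 = 110.7 mol/min = 1ξ₁ + 1ξ₂.
Selectivity: 2ξ₁ / (1ξ₂) = 8.63 → ξ₁ = 4.315 ξ₂.
Substitute: (1·4.315 + 1) ξ₂ = 110.7 → ξ₂ = 20.82 mol/min, ξ₁ = 89.85 mol/min.
Outlet amounts (n = n₀ + Σ ν·ξ):
  D: 210 − 1(89.85) − 1(20.82) = 99.33
  G: 574 − 1(89.85) − 2(20.82) = 442.5
  F: 0 + 2(89.85) = 179.7
  H: 0 + 1(20.82) = 20.82
Total out = 742.4 mol/min; y_F = 179.7 / 742.4 = 0.2421.

0.242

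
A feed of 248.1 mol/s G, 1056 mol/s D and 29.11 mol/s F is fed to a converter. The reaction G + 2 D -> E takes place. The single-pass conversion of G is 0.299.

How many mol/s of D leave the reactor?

G reacted = 0.299 × 248.1 = 74.18 mol/s; ν_G = −1, so ξ = 74.18/1 = 74.18 mol/s.
Outlet amounts (n = n₀ + ν ξ):
  G: 248.1 − 1(74.18) = 173.9
  D: 1056 − 2(74.18) = 907.6
  E: 0 + 1(74.18) = 74.18
  F: 29.11 (inert)

908 mol/s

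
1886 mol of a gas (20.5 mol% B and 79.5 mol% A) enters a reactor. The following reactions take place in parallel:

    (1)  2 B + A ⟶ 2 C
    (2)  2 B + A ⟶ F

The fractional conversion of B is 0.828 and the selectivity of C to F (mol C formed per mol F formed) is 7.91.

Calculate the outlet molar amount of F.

Conversion of B: B consumed = 0.828 × 386.6 = 320.1 mol = 2ξ₁ + 2ξ₂.
Selectivity: 2ξ₁ / (1ξ₂) = 7.91 → ξ₁ = 3.955 ξ₂.
Substitute: (2·3.955 + 2) ξ₂ = 320.1 → ξ₂ = 32.3 mol, ξ₁ = 127.8 mol.
Outlet amounts (n = n₀ + Σ ν·ξ):
  B: 386.6 − 2(127.8) − 2(32.3) = 66.5
  A: 1499 − 1(127.8) − 1(32.3) = 1339
  C: 0 + 2(127.8) = 255.5
  F: 0 + 1(32.3) = 32.3

32.3 mol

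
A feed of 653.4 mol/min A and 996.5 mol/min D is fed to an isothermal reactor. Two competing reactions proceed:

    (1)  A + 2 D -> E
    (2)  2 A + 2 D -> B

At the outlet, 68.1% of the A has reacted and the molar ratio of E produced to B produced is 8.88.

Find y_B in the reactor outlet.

0.0511

Conversion of A: A consumed = 0.681 × 653.4 = 445 mol/min = 1ξ₁ + 2ξ₂.
Selectivity: 1ξ₁ / (1ξ₂) = 8.88 → ξ₁ = 8.88 ξ₂.
Substitute: (1·8.88 + 2) ξ₂ = 445 → ξ₂ = 40.9 mol/min, ξ₁ = 363.2 mol/min.
Outlet amounts (n = n₀ + Σ ν·ξ):
  A: 653.4 − 1(363.2) − 2(40.9) = 208.4
  D: 996.5 − 2(363.2) − 2(40.9) = 188.4
  E: 0 + 1(363.2) = 363.2
  B: 0 + 1(40.9) = 40.9
Total out = 800.9 mol/min; y_B = 40.9 / 800.9 = 0.05107.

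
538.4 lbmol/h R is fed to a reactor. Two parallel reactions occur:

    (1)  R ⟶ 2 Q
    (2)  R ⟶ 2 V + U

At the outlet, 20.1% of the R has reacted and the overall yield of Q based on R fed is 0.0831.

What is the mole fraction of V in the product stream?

Yield of Q: 2ξ₁ / 538.4 = 0.0831 → ξ₁ = 22.37 lbmol/h.
Conversion of R: 1ξ₁ + 1ξ₂ = 0.201 × 538.4 = 108.2 → ξ₂ = 85.85 lbmol/h.
Outlet amounts (n = n₀ + Σ ν·ξ):
  R: 538.4 − 1(22.37) − 1(85.85) = 430.2
  Q: 0 + 2(22.37) = 44.74
  V: 0 + 2(85.85) = 171.7
  U: 0 + 1(85.85) = 85.85
Total out = 732.5 lbmol/h; y_V = 171.7 / 732.5 = 0.2344.

0.234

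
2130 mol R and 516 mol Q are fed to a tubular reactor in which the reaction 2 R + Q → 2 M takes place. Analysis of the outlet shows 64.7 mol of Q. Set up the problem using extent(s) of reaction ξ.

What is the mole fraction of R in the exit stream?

For Q: n = n₀ − 1ξ → 64.7 = 516 − 1ξ, giving ξ = 451.3 mol.
Outlet amounts (n = n₀ + ν ξ):
  R: 2130 − 2(451.3) = 1227
  Q: 516 − 1(451.3) = 64.7
  M: 0 + 2(451.3) = 902.6
Total out = 2195 mol; y_R = 1227 / 2195 = 0.5593.

0.559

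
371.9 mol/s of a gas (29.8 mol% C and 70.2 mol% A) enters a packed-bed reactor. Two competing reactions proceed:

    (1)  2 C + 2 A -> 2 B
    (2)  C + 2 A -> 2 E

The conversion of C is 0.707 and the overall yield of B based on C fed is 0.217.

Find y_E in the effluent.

Yield of B: 2ξ₁ / 110.8 = 0.217 → ξ₁ = 12.02 mol/s.
Conversion of C: 2ξ₁ + 1ξ₂ = 0.707 × 110.8 = 78.35 → ξ₂ = 54.3 mol/s.
Outlet amounts (n = n₀ + Σ ν·ξ):
  C: 110.8 − 2(12.02) − 1(54.3) = 32.47
  A: 261.1 − 2(12.02) − 2(54.3) = 128.4
  B: 0 + 2(12.02) = 24.05
  E: 0 + 2(54.3) = 108.6
Total out = 293.5 mol/s; y_E = 108.6 / 293.5 = 0.37.

0.37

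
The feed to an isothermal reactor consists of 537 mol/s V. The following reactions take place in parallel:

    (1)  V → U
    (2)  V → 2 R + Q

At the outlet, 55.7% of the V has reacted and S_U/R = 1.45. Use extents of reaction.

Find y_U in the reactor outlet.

Conversion of V: V consumed = 0.557 × 537 = 299.1 mol/s = 1ξ₁ + 1ξ₂.
Selectivity: 1ξ₁ / (2ξ₂) = 1.45 → ξ₁ = 2.9 ξ₂.
Substitute: (1·2.9 + 1) ξ₂ = 299.1 → ξ₂ = 76.69 mol/s, ξ₁ = 222.4 mol/s.
Outlet amounts (n = n₀ + Σ ν·ξ):
  V: 537 − 1(222.4) − 1(76.69) = 237.9
  U: 0 + 1(222.4) = 222.4
  R: 0 + 2(76.69) = 153.4
  Q: 0 + 1(76.69) = 76.69
Total out = 690.4 mol/s; y_U = 222.4 / 690.4 = 0.3222.

0.322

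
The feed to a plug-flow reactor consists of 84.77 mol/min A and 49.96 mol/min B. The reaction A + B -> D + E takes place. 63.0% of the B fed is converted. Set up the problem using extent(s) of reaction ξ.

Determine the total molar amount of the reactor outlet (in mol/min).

B reacted = 0.63 × 49.96 = 31.47 mol/min; ν_B = −1, so ξ = 31.47/1 = 31.47 mol/min.
Outlet amounts (n = n₀ + ν ξ):
  A: 84.77 − 1(31.47) = 53.3
  B: 49.96 − 1(31.47) = 18.49
  D: 0 + 1(31.47) = 31.47
  E: 0 + 1(31.47) = 31.47
Total out = 53.3 + 18.49 + 31.47 + 31.47 = 134.7 mol/min.

135 mol/min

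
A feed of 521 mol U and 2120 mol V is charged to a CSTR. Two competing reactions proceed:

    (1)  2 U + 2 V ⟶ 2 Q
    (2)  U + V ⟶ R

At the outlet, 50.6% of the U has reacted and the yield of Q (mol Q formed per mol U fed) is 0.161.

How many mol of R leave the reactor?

180 mol

Yield of Q: 2ξ₁ / 521 = 0.161 → ξ₁ = 41.94 mol.
Conversion of U: 2ξ₁ + 1ξ₂ = 0.506 × 521 = 263.6 → ξ₂ = 179.7 mol.
Outlet amounts (n = n₀ + Σ ν·ξ):
  U: 521 − 2(41.94) − 1(179.7) = 257.4
  V: 2120 − 2(41.94) − 1(179.7) = 1856
  Q: 0 + 2(41.94) = 83.88
  R: 0 + 1(179.7) = 179.7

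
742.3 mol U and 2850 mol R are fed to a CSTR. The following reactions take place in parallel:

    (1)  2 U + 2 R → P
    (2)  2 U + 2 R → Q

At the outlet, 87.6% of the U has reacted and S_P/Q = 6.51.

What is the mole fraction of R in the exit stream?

Conversion of U: U consumed = 0.876 × 742.3 = 650.3 mol = 2ξ₁ + 2ξ₂.
Selectivity: 1ξ₁ / (1ξ₂) = 6.51 → ξ₁ = 6.51 ξ₂.
Substitute: (2·6.51 + 2) ξ₂ = 650.3 → ξ₂ = 43.29 mol, ξ₁ = 281.8 mol.
Outlet amounts (n = n₀ + Σ ν·ξ):
  U: 742.3 − 2(281.8) − 2(43.29) = 92.05
  R: 2850 − 2(281.8) − 2(43.29) = 2200
  P: 0 + 1(281.8) = 281.8
  Q: 0 + 1(43.29) = 43.29
Total out = 2617 mol; y_R = 2200 / 2617 = 0.8406.

0.841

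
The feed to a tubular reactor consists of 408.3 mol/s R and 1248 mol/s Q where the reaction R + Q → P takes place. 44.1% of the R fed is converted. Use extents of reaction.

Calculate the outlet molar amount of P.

R reacted = 0.441 × 408.3 = 180.1 mol/s; ν_R = −1, so ξ = 180.1/1 = 180.1 mol/s.
Outlet amounts (n = n₀ + ν ξ):
  R: 408.3 − 1(180.1) = 228.2
  Q: 1248 − 1(180.1) = 1068
  P: 0 + 1(180.1) = 180.1

180 mol/s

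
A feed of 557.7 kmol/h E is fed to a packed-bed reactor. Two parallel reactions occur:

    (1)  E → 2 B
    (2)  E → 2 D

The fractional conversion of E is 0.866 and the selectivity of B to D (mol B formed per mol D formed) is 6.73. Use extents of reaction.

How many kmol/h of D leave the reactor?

125 kmol/h

Conversion of E: E consumed = 0.866 × 557.7 = 483 kmol/h = 1ξ₁ + 1ξ₂.
Selectivity: 2ξ₁ / (2ξ₂) = 6.73 → ξ₁ = 6.73 ξ₂.
Substitute: (1·6.73 + 1) ξ₂ = 483 → ξ₂ = 62.48 kmol/h, ξ₁ = 420.5 kmol/h.
Outlet amounts (n = n₀ + Σ ν·ξ):
  E: 557.7 − 1(420.5) − 1(62.48) = 74.73
  B: 0 + 2(420.5) = 841
  D: 0 + 2(62.48) = 125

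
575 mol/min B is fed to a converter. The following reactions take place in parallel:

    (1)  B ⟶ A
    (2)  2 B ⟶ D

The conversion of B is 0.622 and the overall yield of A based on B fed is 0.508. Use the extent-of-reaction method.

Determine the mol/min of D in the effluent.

Yield of A: 1ξ₁ / 575 = 0.508 → ξ₁ = 292.1 mol/min.
Conversion of B: 1ξ₁ + 2ξ₂ = 0.622 × 575 = 357.6 → ξ₂ = 32.77 mol/min.
Outlet amounts (n = n₀ + Σ ν·ξ):
  B: 575 − 1(292.1) − 2(32.77) = 217.4
  A: 0 + 1(292.1) = 292.1
  D: 0 + 1(32.77) = 32.77

32.8 mol/min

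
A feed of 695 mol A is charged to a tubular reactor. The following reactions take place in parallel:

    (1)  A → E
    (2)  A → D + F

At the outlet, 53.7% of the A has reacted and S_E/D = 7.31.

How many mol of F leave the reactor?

44.9 mol

Conversion of A: A consumed = 0.537 × 695 = 373.2 mol = 1ξ₁ + 1ξ₂.
Selectivity: 1ξ₁ / (1ξ₂) = 7.31 → ξ₁ = 7.31 ξ₂.
Substitute: (1·7.31 + 1) ξ₂ = 373.2 → ξ₂ = 44.91 mol, ξ₁ = 328.3 mol.
Outlet amounts (n = n₀ + Σ ν·ξ):
  A: 695 − 1(328.3) − 1(44.91) = 321.8
  E: 0 + 1(328.3) = 328.3
  D: 0 + 1(44.91) = 44.91
  F: 0 + 1(44.91) = 44.91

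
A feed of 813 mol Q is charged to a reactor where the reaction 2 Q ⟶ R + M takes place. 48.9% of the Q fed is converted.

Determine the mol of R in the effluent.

Q reacted = 0.489 × 813 = 397.6 mol; ν_Q = −2, so ξ = 397.6/2 = 198.8 mol.
Outlet amounts (n = n₀ + ν ξ):
  Q: 813 − 2(198.8) = 415.4
  R: 0 + 1(198.8) = 198.8
  M: 0 + 1(198.8) = 198.8

199 mol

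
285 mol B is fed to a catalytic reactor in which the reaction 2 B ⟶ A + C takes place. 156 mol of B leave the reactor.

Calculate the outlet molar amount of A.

64.5 mol

For B: n = n₀ − 2ξ → 156 = 285 − 2ξ, giving ξ = 64.5 mol.
Outlet amounts (n = n₀ + ν ξ):
  B: 285 − 2(64.5) = 156
  A: 0 + 1(64.5) = 64.5
  C: 0 + 1(64.5) = 64.5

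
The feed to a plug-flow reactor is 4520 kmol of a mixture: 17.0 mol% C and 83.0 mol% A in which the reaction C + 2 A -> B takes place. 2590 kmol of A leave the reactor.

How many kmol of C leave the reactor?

For A: n = n₀ − 2ξ → 2590 = 3752 − 2ξ, giving ξ = 580.8 kmol.
Outlet amounts (n = n₀ + ν ξ):
  C: 768.4 − 1(580.8) = 187.6
  A: 3752 − 2(580.8) = 2590
  B: 0 + 1(580.8) = 580.8

188 kmol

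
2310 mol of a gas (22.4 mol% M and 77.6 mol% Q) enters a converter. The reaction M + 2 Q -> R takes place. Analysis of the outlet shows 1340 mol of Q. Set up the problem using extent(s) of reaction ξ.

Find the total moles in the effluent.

For Q: n = n₀ − 2ξ → 1340 = 1793 − 2ξ, giving ξ = 226.3 mol.
Outlet amounts (n = n₀ + ν ξ):
  M: 517.4 − 1(226.3) = 291.2
  Q: 1793 − 2(226.3) = 1340
  R: 0 + 1(226.3) = 226.3
Total out = 291.2 + 1340 + 226.3 = 1857 mol.

1860 mol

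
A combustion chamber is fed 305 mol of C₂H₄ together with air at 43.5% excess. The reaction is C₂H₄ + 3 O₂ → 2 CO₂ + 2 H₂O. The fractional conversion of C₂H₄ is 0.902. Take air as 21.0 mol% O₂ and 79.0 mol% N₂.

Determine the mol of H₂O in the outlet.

Stoichiometric O₂ = 3 × 305 = 915 mol; O₂ fed = 915 × 1.435 = 1313 mol.
N₂ fed = 1313 × 79/21 = 4939 mol.
Fuel reacted = 0.902 × 305 → ξ = 275.1 mol.
Outlet (n = n₀ + ν ξ):
  C₂H₄: 305 − 1(275.1) = 29.89
  O₂: 1313 − 3(275.1) = 487.7
  N₂: 4939 (inert)
  CO₂: 0 + 2(275.1) = 550.2
  H₂O: 0 + 2(275.1) = 550.2

550 mol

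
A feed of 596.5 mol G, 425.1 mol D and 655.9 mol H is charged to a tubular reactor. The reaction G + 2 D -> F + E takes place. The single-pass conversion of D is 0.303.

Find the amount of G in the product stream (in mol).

532 mol

D reacted = 0.303 × 425.1 = 128.8 mol; ν_D = −2, so ξ = 128.8/2 = 64.4 mol.
Outlet amounts (n = n₀ + ν ξ):
  G: 596.5 − 1(64.4) = 532.1
  D: 425.1 − 2(64.4) = 296.3
  F: 0 + 1(64.4) = 64.4
  E: 0 + 1(64.4) = 64.4
  H: 655.9 (inert)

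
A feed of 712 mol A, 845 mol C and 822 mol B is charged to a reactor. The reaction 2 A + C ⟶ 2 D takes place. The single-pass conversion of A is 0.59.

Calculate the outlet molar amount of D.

A reacted = 0.59 × 712 = 420.1 mol; ν_A = −2, so ξ = 420.1/2 = 210 mol.
Outlet amounts (n = n₀ + ν ξ):
  A: 712 − 2(210) = 291.9
  C: 845 − 1(210) = 635
  D: 0 + 2(210) = 420.1
  B: 822 (inert)

420 mol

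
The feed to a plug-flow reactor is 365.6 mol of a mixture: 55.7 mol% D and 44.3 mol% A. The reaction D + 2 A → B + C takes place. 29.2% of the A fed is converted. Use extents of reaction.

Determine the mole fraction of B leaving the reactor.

A reacted = 0.292 × 162 = 47.29 mol; ν_A = −2, so ξ = 47.29/2 = 23.65 mol.
Outlet amounts (n = n₀ + ν ξ):
  D: 203.6 − 1(23.65) = 180
  A: 162 − 2(23.65) = 114.7
  B: 0 + 1(23.65) = 23.65
  C: 0 + 1(23.65) = 23.65
Total out = 342 mol; y_B = 23.65 / 342 = 0.06915.

0.0692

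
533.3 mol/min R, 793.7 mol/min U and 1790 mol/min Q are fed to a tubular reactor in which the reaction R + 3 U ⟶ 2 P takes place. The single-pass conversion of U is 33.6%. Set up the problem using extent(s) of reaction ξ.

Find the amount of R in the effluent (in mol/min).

U reacted = 0.336 × 793.7 = 266.7 mol/min; ν_U = −3, so ξ = 266.7/3 = 88.89 mol/min.
Outlet amounts (n = n₀ + ν ξ):
  R: 533.3 − 1(88.89) = 444.4
  U: 793.7 − 3(88.89) = 527
  P: 0 + 2(88.89) = 177.8
  Q: 1790 (inert)

444 mol/min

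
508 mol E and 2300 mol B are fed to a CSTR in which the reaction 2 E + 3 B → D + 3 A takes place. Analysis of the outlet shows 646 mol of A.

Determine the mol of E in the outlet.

For A: n = n₀ + 3ξ → 646 = 0 + 3ξ, giving ξ = 215.3 mol.
Outlet amounts (n = n₀ + ν ξ):
  E: 508 − 2(215.3) = 77.33
  B: 2300 − 3(215.3) = 1654
  D: 0 + 1(215.3) = 215.3
  A: 0 + 3(215.3) = 646

77.3 mol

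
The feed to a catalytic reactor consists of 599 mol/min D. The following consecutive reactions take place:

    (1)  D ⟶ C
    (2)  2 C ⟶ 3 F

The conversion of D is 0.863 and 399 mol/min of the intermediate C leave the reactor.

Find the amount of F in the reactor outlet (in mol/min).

Conversion of D: D consumed = 1ξ₁ = 0.863 × 599 → ξ₁ = 516.9 mol/min.
C balance: n_C = 0 + 1ξ₁ − 2ξ₂ = 399 → ξ₂ = (1·516.9 − 399)/2 = 58.97 mol/min.
Outlet amounts (n = n₀ + Σ ν·ξ):
  D: 599 − 1(516.9) = 82.06
  C: 0 + 1(516.9) − 2(58.97) = 399
  F: 0 + 3(58.97) = 176.9

177 mol/min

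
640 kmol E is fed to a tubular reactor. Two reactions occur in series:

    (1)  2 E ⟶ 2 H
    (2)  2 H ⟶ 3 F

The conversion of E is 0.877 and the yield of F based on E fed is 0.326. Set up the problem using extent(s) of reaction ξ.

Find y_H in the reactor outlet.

0.595

Conversion of E: E consumed = 2ξ₁ = 0.877 × 640 → ξ₁ = 280.6 kmol.
Yield of F: 3ξ₂ / 640 = 0.326 → ξ₂ = 69.55 kmol.
Outlet amounts (n = n₀ + Σ ν·ξ):
  E: 640 − 2(280.6) = 78.72
  H: 0 + 2(280.6) − 2(69.55) = 422.2
  F: 0 + 3(69.55) = 208.6
Total out = 709.5 kmol; y_H = 422.2 / 709.5 = 0.595.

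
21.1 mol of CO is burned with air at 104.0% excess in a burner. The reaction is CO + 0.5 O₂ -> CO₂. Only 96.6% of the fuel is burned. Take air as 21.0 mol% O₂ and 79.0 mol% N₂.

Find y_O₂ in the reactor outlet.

0.0999

Stoichiometric O₂ = 0.5 × 21.1 = 10.55 mol; O₂ fed = 10.55 × 2.040 = 21.52 mol.
N₂ fed = 21.52 × 79/21 = 80.96 mol.
Fuel reacted = 0.966 × 21.1 → ξ = 20.38 mol.
Outlet (n = n₀ + ν ξ):
  CO: 21.1 − 1(20.38) = 0.7174
  O₂: 21.52 − 0.5(20.38) = 11.33
  N₂: 80.96 (inert)
  CO₂: 0 + 1(20.38) = 20.38
Total out = 113.4 mol; y_O₂ = 11.33 / 113.4 = 0.09992.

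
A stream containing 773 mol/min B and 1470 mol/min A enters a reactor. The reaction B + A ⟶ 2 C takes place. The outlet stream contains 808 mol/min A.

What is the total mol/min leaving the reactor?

For A: n = n₀ − 1ξ → 808 = 1470 − 1ξ, giving ξ = 662 mol/min.
Outlet amounts (n = n₀ + ν ξ):
  B: 773 − 1(662) = 111
  A: 1470 − 1(662) = 808
  C: 0 + 2(662) = 1324
Total out = 111 + 808 + 1324 = 2243 mol/min.

2240 mol/min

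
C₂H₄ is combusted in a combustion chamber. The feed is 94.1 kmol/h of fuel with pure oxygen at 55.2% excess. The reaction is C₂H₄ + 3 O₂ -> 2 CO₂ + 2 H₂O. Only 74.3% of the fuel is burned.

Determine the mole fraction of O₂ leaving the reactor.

0.429

Stoichiometric O₂ = 3 × 94.1 = 282.3 kmol/h; O₂ fed = 282.3 × 1.552 = 438.1 kmol/h.
Fuel reacted = 0.743 × 94.1 → ξ = 69.92 kmol/h.
Outlet (n = n₀ + ν ξ):
  C₂H₄: 94.1 − 1(69.92) = 24.18
  O₂: 438.1 − 3(69.92) = 228.4
  CO₂: 0 + 2(69.92) = 139.8
  H₂O: 0 + 2(69.92) = 139.8
Total out = 532.2 kmol/h; y_O₂ = 228.4 / 532.2 = 0.4291.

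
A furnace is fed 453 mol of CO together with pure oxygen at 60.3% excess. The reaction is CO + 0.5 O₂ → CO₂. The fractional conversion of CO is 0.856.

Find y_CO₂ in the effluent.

0.623

Stoichiometric O₂ = 0.5 × 453 = 226.5 mol; O₂ fed = 226.5 × 1.603 = 363.1 mol.
Fuel reacted = 0.856 × 453 → ξ = 387.8 mol.
Outlet (n = n₀ + ν ξ):
  CO: 453 − 1(387.8) = 65.23
  O₂: 363.1 − 0.5(387.8) = 169.2
  CO₂: 0 + 1(387.8) = 387.8
Total out = 622.2 mol; y_CO₂ = 387.8 / 622.2 = 0.6232.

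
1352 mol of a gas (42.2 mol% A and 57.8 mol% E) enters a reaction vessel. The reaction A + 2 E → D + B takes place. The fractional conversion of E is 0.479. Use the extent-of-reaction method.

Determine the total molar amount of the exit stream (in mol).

1160 mol

E reacted = 0.479 × 781.5 = 374.3 mol; ν_E = −2, so ξ = 374.3/2 = 187.2 mol.
Outlet amounts (n = n₀ + ν ξ):
  A: 570.5 − 1(187.2) = 383.4
  E: 781.5 − 2(187.2) = 407.1
  D: 0 + 1(187.2) = 187.2
  B: 0 + 1(187.2) = 187.2
Total out = 383.4 + 407.1 + 187.2 + 187.2 = 1165 mol.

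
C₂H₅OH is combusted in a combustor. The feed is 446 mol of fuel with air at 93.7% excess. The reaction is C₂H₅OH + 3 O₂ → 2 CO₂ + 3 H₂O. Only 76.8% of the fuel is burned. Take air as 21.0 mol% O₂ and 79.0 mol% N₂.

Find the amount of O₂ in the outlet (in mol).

Stoichiometric O₂ = 3 × 446 = 1338 mol; O₂ fed = 1338 × 1.937 = 2592 mol.
N₂ fed = 2592 × 79/21 = 9750 mol.
Fuel reacted = 0.768 × 446 → ξ = 342.5 mol.
Outlet (n = n₀ + ν ξ):
  C₂H₅OH: 446 − 1(342.5) = 103.5
  O₂: 2592 − 3(342.5) = 1564
  N₂: 9750 (inert)
  CO₂: 0 + 2(342.5) = 685.1
  H₂O: 0 + 3(342.5) = 1028

1560 mol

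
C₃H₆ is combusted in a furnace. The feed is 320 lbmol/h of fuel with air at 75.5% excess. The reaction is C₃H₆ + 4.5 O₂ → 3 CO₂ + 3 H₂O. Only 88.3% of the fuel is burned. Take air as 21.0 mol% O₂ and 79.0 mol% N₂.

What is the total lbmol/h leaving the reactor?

12500 lbmol/h

Stoichiometric O₂ = 4.5 × 320 = 1440 lbmol/h; O₂ fed = 1440 × 1.755 = 2527 lbmol/h.
N₂ fed = 2527 × 79/21 = 9507 lbmol/h.
Fuel reacted = 0.883 × 320 → ξ = 282.6 lbmol/h.
Outlet (n = n₀ + ν ξ):
  C₃H₆: 320 − 1(282.6) = 37.44
  O₂: 2527 − 4.5(282.6) = 1256
  N₂: 9507 (inert)
  CO₂: 0 + 3(282.6) = 847.7
  H₂O: 0 + 3(282.6) = 847.7
Total out = 37.44 + 1256 + 9507 + 847.7 + 847.7 = 12500 lbmol/h.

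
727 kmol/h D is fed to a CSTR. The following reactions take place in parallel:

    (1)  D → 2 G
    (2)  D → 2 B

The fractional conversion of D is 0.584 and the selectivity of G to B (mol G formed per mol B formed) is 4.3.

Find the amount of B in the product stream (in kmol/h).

160 kmol/h

Conversion of D: D consumed = 0.584 × 727 = 424.6 kmol/h = 1ξ₁ + 1ξ₂.
Selectivity: 2ξ₁ / (2ξ₂) = 4.3 → ξ₁ = 4.3 ξ₂.
Substitute: (1·4.3 + 1) ξ₂ = 424.6 → ξ₂ = 80.11 kmol/h, ξ₁ = 344.5 kmol/h.
Outlet amounts (n = n₀ + Σ ν·ξ):
  D: 727 − 1(344.5) − 1(80.11) = 302.4
  G: 0 + 2(344.5) = 688.9
  B: 0 + 2(80.11) = 160.2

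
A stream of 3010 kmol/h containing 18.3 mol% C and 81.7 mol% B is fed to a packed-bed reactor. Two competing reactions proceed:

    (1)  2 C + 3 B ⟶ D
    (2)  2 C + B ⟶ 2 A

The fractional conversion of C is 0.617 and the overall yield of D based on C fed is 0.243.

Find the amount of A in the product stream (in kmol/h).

Yield of D: 1ξ₁ / 550.8 = 0.243 → ξ₁ = 133.9 kmol/h.
Conversion of C: 2ξ₁ + 2ξ₂ = 0.617 × 550.8 = 339.9 → ξ₂ = 36.08 kmol/h.
Outlet amounts (n = n₀ + Σ ν·ξ):
  C: 550.8 − 2(133.9) − 2(36.08) = 211
  B: 2459 − 3(133.9) − 1(36.08) = 2022
  D: 0 + 1(133.9) = 133.9
  A: 0 + 2(36.08) = 72.16

72.2 kmol/h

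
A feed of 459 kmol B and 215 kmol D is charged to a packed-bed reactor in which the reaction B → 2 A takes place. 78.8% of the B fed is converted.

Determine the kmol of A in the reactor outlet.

B reacted = 0.788 × 459 = 361.7 kmol; ν_B = −1, so ξ = 361.7/1 = 361.7 kmol.
Outlet amounts (n = n₀ + ν ξ):
  B: 459 − 1(361.7) = 97.31
  A: 0 + 2(361.7) = 723.4
  D: 215 (inert)

723 kmol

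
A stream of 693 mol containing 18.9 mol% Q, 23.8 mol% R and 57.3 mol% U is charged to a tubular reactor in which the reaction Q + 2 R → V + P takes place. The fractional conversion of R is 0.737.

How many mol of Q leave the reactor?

R reacted = 0.737 × 164.9 = 121.6 mol; ν_R = −2, so ξ = 121.6/2 = 60.78 mol.
Outlet amounts (n = n₀ + ν ξ):
  Q: 131 − 1(60.78) = 70.2
  R: 164.9 − 2(60.78) = 43.38
  V: 0 + 1(60.78) = 60.78
  P: 0 + 1(60.78) = 60.78
  U: 397.1 (inert)

70.2 mol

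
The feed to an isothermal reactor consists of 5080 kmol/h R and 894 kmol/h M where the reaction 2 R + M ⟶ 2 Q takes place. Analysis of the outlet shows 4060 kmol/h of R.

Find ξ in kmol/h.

For R: n = n₀ − 2ξ → 4060 = 5080 − 2ξ, giving ξ = 510 kmol/h.
Outlet amounts (n = n₀ + ν ξ):
  R: 5080 − 2(510) = 4060
  M: 894 − 1(510) = 384
  Q: 0 + 2(510) = 1020

ξ = 510 kmol/h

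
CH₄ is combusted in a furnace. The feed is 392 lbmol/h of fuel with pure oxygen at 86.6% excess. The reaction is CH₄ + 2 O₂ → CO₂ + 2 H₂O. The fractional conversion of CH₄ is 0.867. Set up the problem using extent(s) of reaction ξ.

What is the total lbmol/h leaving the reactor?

1850 lbmol/h

Stoichiometric O₂ = 2 × 392 = 784 lbmol/h; O₂ fed = 784 × 1.866 = 1463 lbmol/h.
Fuel reacted = 0.867 × 392 → ξ = 339.9 lbmol/h.
Outlet (n = n₀ + ν ξ):
  CH₄: 392 − 1(339.9) = 52.14
  O₂: 1463 − 2(339.9) = 783.2
  CO₂: 0 + 1(339.9) = 339.9
  H₂O: 0 + 2(339.9) = 679.7
Total out = 52.14 + 783.2 + 339.9 + 679.7 = 1855 lbmol/h.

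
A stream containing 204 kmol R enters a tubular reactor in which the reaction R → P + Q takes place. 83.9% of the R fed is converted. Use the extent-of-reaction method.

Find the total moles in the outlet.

375 kmol

R reacted = 0.839 × 204 = 171.2 kmol; ν_R = −1, so ξ = 171.2/1 = 171.2 kmol.
Outlet amounts (n = n₀ + ν ξ):
  R: 204 − 1(171.2) = 32.84
  P: 0 + 1(171.2) = 171.2
  Q: 0 + 1(171.2) = 171.2
Total out = 32.84 + 171.2 + 171.2 = 375.2 kmol.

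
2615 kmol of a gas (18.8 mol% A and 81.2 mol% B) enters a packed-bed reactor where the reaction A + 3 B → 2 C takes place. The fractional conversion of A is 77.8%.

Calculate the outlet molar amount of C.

765 kmol

A reacted = 0.778 × 491.6 = 382.5 kmol; ν_A = −1, so ξ = 382.5/1 = 382.5 kmol.
Outlet amounts (n = n₀ + ν ξ):
  A: 491.6 − 1(382.5) = 109.1
  B: 2123 − 3(382.5) = 975.9
  C: 0 + 2(382.5) = 765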